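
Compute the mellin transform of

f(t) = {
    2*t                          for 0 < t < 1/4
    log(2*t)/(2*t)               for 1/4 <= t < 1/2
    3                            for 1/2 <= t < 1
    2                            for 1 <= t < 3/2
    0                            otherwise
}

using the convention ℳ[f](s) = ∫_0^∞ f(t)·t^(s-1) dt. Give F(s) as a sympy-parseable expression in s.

the common scale on t comes off first: t on [0, 1/2); log(t)/t on [1/2, 1); 3 on [1, 2); …
integrate the 4 segments split at 1/4, 1/2, 1, then add the results
piece [0, 1/4): integrate 2*t against the kernel
segment 1/4 to 1/2 holds log(2*t)/(2*t); add its integral
between 1/2 and 1 the integrand is 3·t^(s-1)
between 1 and 3/2 the integrand is 2·t^(s-1)

(2*2**(2*s)*(s + 1)*(s**2 - 2*s + 1) - 2*2**s*s*(s + 1) - 6*2**s*(s + 1)*(s**2 - 2*s + 1) + 4*6**s*(s + 1)*(s**2 - 2*s + 1) + 4*s**2*(s + 1)*log(2) - 4*s*(s + 1)*log(2) + 4*s*(s + 1) + s*(s**2 - 2*s + 1))/(2*2**(2*s)*s*(s + 1)*(s**2 - 2*s + 1))
  Re(s) > -1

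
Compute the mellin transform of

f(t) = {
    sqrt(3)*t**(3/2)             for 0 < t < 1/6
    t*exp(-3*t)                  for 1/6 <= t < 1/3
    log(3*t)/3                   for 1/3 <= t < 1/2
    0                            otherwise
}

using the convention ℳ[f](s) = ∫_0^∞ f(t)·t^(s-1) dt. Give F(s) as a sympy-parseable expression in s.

invert the shared t-power to get sqrt(3)/sqrt(t) on [0, 1/6); exp(-3*t)/t on [1/6, 1/3); log(3*t)/(3*t**2) on [1/3, 1/2)
reversing the shared t-power: sqrt(3)*sqrt(t) on [0, 1/6); exp(-3*t) on [1/6, 1/3); log(3*t)/(3*t) on [1/3, 1/2)
back out the common scale on t: sqrt(t) on [0, 1/2); exp(-t) on [1/2, 1); log(t)/t on [1, 3/2)
linearity at 1/6, 1/3 turns ℳ[f](s) into 3 summed integrals
∫ sqrt(3)*t**(3/2)·t^(s-1) over [0, 1/6)
segment 1/6 to 1/3 holds t*exp(-3*t); add its integral
the [1/3, 1/2) slice contributes ∫ log(3*t)/3·t^(s-1) dt

(4*2**s*s**3*uppergamma(s + 1, 1/2) - 4*2**s*s**3*uppergamma(s + 1, 1) + 6*2**s*s**2*uppergamma(s + 1, 1/2) - 6*2**s*s**2*uppergamma(s + 1, 1) + 4*2**s*s + 6*2**s + 3**s*s**2*(-4*log(2) + 4*log(3)) - 4*3**s*s + 3**s*s*(-6*log(2) + 6*log(3)) - 6*3**s + sqrt(2)*s**2)/(6*6**s*s**2*(2*s + 3))
  Re(s) > -3/2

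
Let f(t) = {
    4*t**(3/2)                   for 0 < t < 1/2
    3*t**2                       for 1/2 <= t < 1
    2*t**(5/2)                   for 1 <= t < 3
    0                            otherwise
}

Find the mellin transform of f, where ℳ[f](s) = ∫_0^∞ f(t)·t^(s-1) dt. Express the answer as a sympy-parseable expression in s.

(2**(7/2 - s)*(s + 2)*(2*s + 5) + 16*3**(s + 5/2)*(s + 2)*(2*s + 3) - 16*(s + 2)*(2*s + 3) + 12*(2*s + 3)*(2*s + 5) - 3*(2*s + 3)*(2*s + 5)/2**s)/(4*(s + 2)*(2*s + 3)*(2*s + 5))
  Re(s) > -3/2

summing 3 kernel integrals split by 1/2, 1 yields ℳ[f](s)
[0, 1/2) adds the kernel integral of 4*t**(3/2)
on [1/2, 1): add ∫ 3*t**2·t^(s-1) dt
for t in [1, 3): the term is ∫ 2*t**(5/2)·t^(s-1)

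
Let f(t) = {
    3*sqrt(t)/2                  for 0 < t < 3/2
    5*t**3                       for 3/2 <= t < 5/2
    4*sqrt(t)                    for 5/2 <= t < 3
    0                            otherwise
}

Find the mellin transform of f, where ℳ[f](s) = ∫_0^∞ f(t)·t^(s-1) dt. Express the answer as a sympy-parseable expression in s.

the 3 pieces separated at 3/2, 5/2 each add one integral
over [0, 3/2), the kernel integral of 3*sqrt(t)/2 enters the sum
[3/2, 5/2) adds the kernel integral of 5*t**3
∫ over [5/2, 3) of 4*sqrt(t)·t^(s-1) joins the sum

(8*3**(s + 1/2)*(s + 3) + 3*(3/2)**(s + 1/2)*(s + 3) - 5*(3/2)**(s + 3)*(2*s + 1) - 8*(5/2)**(s + 1/2)*(s + 3) + 5*(5/2)**(s + 3)*(2*s + 1))/((s + 3)*(2*s + 1))
  Re(s) > -1/2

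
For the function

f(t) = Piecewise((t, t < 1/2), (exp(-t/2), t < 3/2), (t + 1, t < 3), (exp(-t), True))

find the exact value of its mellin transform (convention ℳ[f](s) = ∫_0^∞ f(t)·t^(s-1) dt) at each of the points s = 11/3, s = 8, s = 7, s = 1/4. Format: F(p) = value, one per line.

F(11/3) = 2**(1/3)*(-39424*2**(1/3)*uppergamma(11/3, 3/4) - 4941*3**(2/3) + 33 + 2464*2**(2/3)*uppergamma(11/3, 3) + 39424*2**(1/3)*uppergamma(11/3, 1/4) + 60912*6**(2/3))/4928
F(8) = -174811815*exp(-3/4)/64 + 55289551/18432 + 100026*exp(-3) + 106028861*exp(-1/4)/64
F(7) = -6243201*exp(-3/4)/32 + 13977*exp(-3) + 1009711/896 + 3786745*exp(-1/4)/32
F(1/4) = -13*2**(3/4)*3**(1/4)/5 - 2**(1/4)*uppergamma(1/4, 3/4) + uppergamma(1/4, 3) + 2**(3/4)/5 + 2**(1/4)*uppergamma(1/4, 1/4) + 32*3**(1/4)/5

cuts at 1/2, 3/2, 3: linearity sums the 4 kernel integrals
piece [0, 1/2): integrate t against the kernel
for t in [1/2, 3/2): the term is ∫ exp(-t/2)·t^(s-1)
[3/2, 3) adds the kernel integral of (t + 1)
for t in [3, ∞): the term is ∫ exp(-t)·t^(s-1)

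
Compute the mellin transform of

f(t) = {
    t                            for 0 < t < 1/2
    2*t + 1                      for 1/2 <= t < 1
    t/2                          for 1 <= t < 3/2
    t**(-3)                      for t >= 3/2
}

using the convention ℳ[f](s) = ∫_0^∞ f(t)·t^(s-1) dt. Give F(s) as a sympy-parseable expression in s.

the 4 pieces separated at 1/2, 1, 3/2 each add one integral
segment [0, 1/2) carries t; integrate it
the [1/2, 1) slice contributes ∫ (2*t + 1)·t^(s-1) dt
segment [1, 3/2) carries t/2; integrate it
for t in [3/2, ∞): the term is ∫ t**(-3)·t^(s-1)

(270*2**s*s**2 - 702*2**s*s - 324*2**s + 49*3**s*s**2 - 275*3**s*s - 162*s**2 + 378*s + 324)/(108*2**s*s*(s**2 - 2*s - 3))
  -1 < Re(s) < 3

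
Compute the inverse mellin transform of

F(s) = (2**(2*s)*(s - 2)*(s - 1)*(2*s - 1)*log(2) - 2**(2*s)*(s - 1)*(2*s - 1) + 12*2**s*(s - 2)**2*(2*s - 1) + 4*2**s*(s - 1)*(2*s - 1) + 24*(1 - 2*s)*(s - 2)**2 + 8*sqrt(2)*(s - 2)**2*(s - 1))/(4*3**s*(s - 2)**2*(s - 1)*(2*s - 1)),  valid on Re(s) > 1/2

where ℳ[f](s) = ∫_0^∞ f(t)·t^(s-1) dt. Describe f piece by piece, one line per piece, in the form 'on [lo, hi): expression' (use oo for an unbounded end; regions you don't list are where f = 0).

on [0, 1/3): sqrt(6)/(3*sqrt(t))
on [1/3, 2/3): 2/t
on [2/3, 4/3): 4*log(3*t/2)/(9*t**2)

back out the common scale on t: 1/sqrt(t) on [0, 1/2); 3/t on [1/2, 1); log(t)/t**2 on [1, 2)
strip the shared t-power: sqrt(t) on [0, 1/2); 3 on [1/2, 1); log(t)/t on [1, 2)
back out the shared t-power: t**(3/2) on [0, 1/2); 3*t on [1/2, 1); log(t) on [1, 2)
slice at 1/3, 2/3, transform all 3 pieces, and sum them
∫ over [0, 1/3) of sqrt(6)/(3*sqrt(t))·t^(s-1) joins the sum
[1/3, 2/3) adds the kernel integral of 2/t
[2/3, 4/3) adds the kernel integral of 4*log(3*t/2)/(9*t**2)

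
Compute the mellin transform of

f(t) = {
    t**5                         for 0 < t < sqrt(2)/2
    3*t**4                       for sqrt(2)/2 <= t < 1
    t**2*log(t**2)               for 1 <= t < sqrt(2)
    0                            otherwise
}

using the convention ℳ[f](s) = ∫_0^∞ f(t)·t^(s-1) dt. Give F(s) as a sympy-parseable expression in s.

(24*2**(s/2)*(s + 2)**2*(s + 5) + 16*2**(s/2)*(s + 4)*(s + 5) + 16*2**s*(s + 2)*(s + 4)*(s + 5)*log(2) - 32*2**s*(s + 4)*(s + 5) + sqrt(2)*(s + 2)**2*(s + 4) - 6*(s + 2)**2*(s + 5))/(8*2**(s/2)*(s + 2)**2*(s + 4)*(s + 5))
  Re(s) > -5

back out the shared t-power: t**3 on [0, sqrt(2)/2); 3*t**2 on [sqrt(2)/2, 1); log(t**2) on [1, sqrt(2))
the power substitution comes off first: t**(3/2) on [0, 1/2); 3*t on [1/2, 1); log(t) on [1, 2)
integrate the 3 segments split at sqrt(2)/2, 1, then add the results
between 0 and sqrt(2)/2 the integrand is t**5·t^(s-1)
on [sqrt(2)/2, 1): add ∫ 3*t**4·t^(s-1) dt
segment [1, sqrt(2)) carries t**2*log(t**2); integrate it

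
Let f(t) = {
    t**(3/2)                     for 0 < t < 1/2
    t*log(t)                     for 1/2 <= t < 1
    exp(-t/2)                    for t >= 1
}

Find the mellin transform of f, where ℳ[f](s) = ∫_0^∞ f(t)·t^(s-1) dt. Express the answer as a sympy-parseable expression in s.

(2*2**(2*s)*(2*s + 3)*(s**2 + 2*s + 1)*uppergamma(s, 1/2) - 2*2**s*(2*s + 3) + s*(2*s + 3)*log(2) + 2*s + (2*s + 3)*log(2) + sqrt(2)*(s**2 + 2*s + 1) + 3)/(2*2**s*(2*s + 3)*(s**2 + 2*s + 1))
  Re(s) > -3/2

split f at 1/2, 1: ℳ[f](s) collects 3 kernel integrals
segment [0, 1/2) carries t**(3/2); integrate it
∫ t*log(t)·t^(s-1) over [1/2, 1)
∫ over [1, ∞) of exp(-t/2)·t^(s-1) joins the sum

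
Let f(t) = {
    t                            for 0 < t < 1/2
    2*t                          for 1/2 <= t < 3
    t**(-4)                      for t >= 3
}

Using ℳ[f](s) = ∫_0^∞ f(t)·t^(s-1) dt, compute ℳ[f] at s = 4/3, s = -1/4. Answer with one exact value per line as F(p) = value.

F(4/3) = 2**(2/3)*(-54 + 3895*6**(1/3))/1008
F(-1/4) = -2*2**(1/4)/3 + 11020*3**(3/4)/4131

linearity at 1/2, 3 turns ℳ[f](s) into 3 summed integrals
on [0, 1/2) integrate f = t against the kernel
∫ 2*t·t^(s-1) over [1/2, 3)
on [3, ∞): add ∫ t**(-4)·t^(s-1) dt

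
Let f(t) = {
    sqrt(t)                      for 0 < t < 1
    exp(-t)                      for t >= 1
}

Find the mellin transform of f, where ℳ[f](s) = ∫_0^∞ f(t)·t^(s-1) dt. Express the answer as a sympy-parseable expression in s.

the 2 pieces separated at 1 each add one integral
the [0, 1) slice contributes ∫ sqrt(t)·t^(s-1) dt
segment [1, ∞) carries exp(-t); integrate it

((2*s + 1)*uppergamma(s, 1) + 2)/(2*s + 1)
  Re(s) > -1/2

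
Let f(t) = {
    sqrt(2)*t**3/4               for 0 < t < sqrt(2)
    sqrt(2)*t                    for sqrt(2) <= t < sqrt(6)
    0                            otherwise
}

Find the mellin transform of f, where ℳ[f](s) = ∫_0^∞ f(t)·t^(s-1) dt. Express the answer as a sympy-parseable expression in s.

invert the power substitution to get sqrt(2)*t**(3/2)/4 on [0, 2); sqrt(2)*sqrt(t) on [2, 6)
back out the common scale on t: t**(3/2) on [0, 1); 2*sqrt(t) on [1, 3)
slice at sqrt(2), transform all 2 pieces, and sum them
∫ over [0, sqrt(2)) of sqrt(2)*t**3/4·t^(s-1) joins the sum
the [sqrt(2), sqrt(6)) slice contributes ∫ sqrt(2)*t·t^(s-1) dt

2**(s/2)*(3**(s/2 + 1/2)*(2*s + 6) - s - 5)/((s + 1)*(s + 3))
  Re(s) > -3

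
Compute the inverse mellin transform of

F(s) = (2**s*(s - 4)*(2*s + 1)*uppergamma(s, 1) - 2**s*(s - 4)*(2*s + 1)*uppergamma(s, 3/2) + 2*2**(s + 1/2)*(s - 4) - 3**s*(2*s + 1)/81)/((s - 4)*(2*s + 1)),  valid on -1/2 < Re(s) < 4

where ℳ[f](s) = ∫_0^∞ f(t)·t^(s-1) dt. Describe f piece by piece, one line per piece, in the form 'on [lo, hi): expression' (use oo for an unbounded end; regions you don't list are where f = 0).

on [0, 2): sqrt(t)
on [2, 3): exp(-t/2)
on [3, oo): t**(-4)

linearity at 2, 3 turns ℳ[f](s) into 3 summed integrals
over [0, 2), the kernel integral of sqrt(t) enters the sum
∫ over [2, 3) of exp(-t/2)·t^(s-1) joins the sum
the [3, ∞) slice contributes ∫ t**(-4)·t^(s-1) dt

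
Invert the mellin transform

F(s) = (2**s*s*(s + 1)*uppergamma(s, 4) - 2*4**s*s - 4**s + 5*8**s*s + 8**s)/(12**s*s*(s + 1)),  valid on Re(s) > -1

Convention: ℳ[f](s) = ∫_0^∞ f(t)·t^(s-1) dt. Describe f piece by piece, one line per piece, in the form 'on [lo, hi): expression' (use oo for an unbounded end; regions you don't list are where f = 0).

reversing the common scale on t: t on [0, 1); 2*t + 1 on [1, 2); exp(-2*t) on [2, ∞)
the 3 pieces separated at 1/3, 2/3 each add one integral
segment [0, 1/3) carries 3*t; integrate it
∫ over [1/3, 2/3) of (6*t + 1)·t^(s-1) joins the sum
segment [2/3, ∞) carries exp(-6*t); integrate it

on [0, 1/3): 3*t
on [1/3, 2/3): 6*t + 1
on [2/3, oo): exp(-6*t)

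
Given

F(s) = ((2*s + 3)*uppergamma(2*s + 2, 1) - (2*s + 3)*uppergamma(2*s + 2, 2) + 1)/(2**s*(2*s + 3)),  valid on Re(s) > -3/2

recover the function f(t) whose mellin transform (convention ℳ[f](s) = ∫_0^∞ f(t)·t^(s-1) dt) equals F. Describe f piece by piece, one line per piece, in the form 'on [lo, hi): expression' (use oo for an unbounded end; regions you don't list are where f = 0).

the shared t-power comes off first: sqrt(2)*sqrt(t) on [0, 1/2); exp(-sqrt(2)*sqrt(t)) on [1/2, 2)
the common scale on t comes off first: sqrt(t) on [0, 1); exp(-sqrt(t)) on [1, 4)
strip the power substitution: t on [0, 1); exp(-t) on [1, 2)
integrate the 2 segments split at 1/2, then add the results
for t in [0, 1/2): the term is ∫ sqrt(2)*t**(3/2)·t^(s-1)
segment 1/2 to 2 holds t*exp(-sqrt(2)*sqrt(t)); add its integral

on [0, 1/2): sqrt(2)*t**(3/2)
on [1/2, 2): t*exp(-sqrt(2)*sqrt(t))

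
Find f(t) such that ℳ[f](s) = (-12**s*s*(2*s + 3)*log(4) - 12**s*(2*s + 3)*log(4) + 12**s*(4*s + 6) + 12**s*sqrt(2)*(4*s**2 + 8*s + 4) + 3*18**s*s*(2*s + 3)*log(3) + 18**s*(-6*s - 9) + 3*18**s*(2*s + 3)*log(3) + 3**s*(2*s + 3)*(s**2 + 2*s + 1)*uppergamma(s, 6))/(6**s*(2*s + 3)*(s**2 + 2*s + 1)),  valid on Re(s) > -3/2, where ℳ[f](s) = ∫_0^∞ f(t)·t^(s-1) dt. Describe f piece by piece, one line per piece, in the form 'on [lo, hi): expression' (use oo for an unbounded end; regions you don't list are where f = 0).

slice at 2, 3, transform all 3 pieces, and sum them
on [0, 2): add ∫ t**(3/2)·t^(s-1) dt
segment [2, 3) carries t*log(t); integrate it
between 3 and ∞ the integrand is exp(-2*t)·t^(s-1)

on [0, 2): t**(3/2)
on [2, 3): t*log(t)
on [3, oo): exp(-2*t)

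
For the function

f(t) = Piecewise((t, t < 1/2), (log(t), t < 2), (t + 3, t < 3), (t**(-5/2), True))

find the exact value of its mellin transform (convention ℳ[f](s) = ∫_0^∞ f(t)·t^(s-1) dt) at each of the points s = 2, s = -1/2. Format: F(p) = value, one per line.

the 4 pieces separated at 1/2, 2, 3 each add one integral
for t in [0, 1/2): the term is ∫ t·t^(s-1)
the [1/2, 2) slice contributes ∫ log(t)·t^(s-1) dt
∫ (t + 3)·t^(s-1) over [2, 3)
segment [3, ∞) carries t**(-5/2); integrate it

F(2) = 2*sqrt(3)/3 + 17*log(2)/8 + 207/16
F(-1/2) = sqrt(2)*(-486*log(2) + sqrt(2) + 648)/162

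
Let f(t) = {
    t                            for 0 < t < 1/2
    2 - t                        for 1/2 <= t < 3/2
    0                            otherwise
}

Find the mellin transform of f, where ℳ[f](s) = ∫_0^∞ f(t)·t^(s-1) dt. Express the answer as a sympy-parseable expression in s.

(3**s*s + 4*3**s - 2*s - 4)/(2*2**s*s*(s + 1))
  Re(s) > -1

slice at 1/2, transform all 2 pieces, and sum them
piece [0, 1/2): integrate t against the kernel
piece [1/2, 3/2): integrate (2 - t) against the kernel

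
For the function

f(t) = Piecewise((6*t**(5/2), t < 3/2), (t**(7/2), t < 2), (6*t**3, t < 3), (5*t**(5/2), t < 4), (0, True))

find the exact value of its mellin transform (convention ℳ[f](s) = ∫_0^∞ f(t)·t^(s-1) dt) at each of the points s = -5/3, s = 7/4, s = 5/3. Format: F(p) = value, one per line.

split f at 3/2, 2, 3: ℳ[f](s) collects 4 kernel integrals
between 0 and 3/2 the integrand is 6*t**(5/2)·t^(s-1)
piece [3/2, 2): integrate t**(7/2) against the kernel
on [2, 3) integrate f = 6*t**3 against the kernel
∫ 5*t**(5/2)·t^(s-1) over [3, 4)

F(-5/3) = -6*3**(5/6) - 9*2**(1/3) + 12*2**(5/6)/11 + 351*2**(1/6)*3**(5/6)/110 + 12*2**(2/3) + 27*3**(1/3)/2
F(7/4) = -1620*3**(1/4)/17 - 384*2**(3/4)/19 + 5427*2**(3/4)*3**(1/4)/1904 + 128*2**(1/4)/21 + 1944*3**(3/4)/19 + 5120*sqrt(2)/17
F(5/3) = -486*3**(1/6)/5 - 144*2**(2/3)/7 + 72171*2**(5/6)*3**(1/6)/24800 + 192*2**(1/6)/31 + 729*3**(2/3)/7 + 1536*2**(1/3)/5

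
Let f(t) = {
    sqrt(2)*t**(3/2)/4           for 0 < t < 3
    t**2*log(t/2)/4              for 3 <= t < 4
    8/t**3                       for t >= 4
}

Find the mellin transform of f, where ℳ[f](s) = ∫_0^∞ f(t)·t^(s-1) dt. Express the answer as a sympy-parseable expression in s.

(32*2**(2*s)*(s - 3)*(s + 1)*(2*s + 3)*log(2) - 32*2**(2*s)*(s - 3)*(2*s + 3) + 32*2**(2*s)*(s - 3)*(2*s + 3)*log(2) - 2**(2*s)*(2*s + 3)*(2*s + (s + 1)**2 + 3) + 3**s*(s - 3)*(s + 1)*(2*s + 3)*(-18*log(3) + 18*log(2)) + 3**s*(s - 3)*(2*s + 3)*(-18*log(3) + 18*log(2)) + 18*3**s*(s - 3)*(2*s + 3) + 12*3**s*sqrt(6)*(s - 3)*(2*s + (s + 1)**2 + 3))/(8*(s - 3)*(2*s + 3)*(2*s + (s + 1)**2 + 3))
  -3/2 < Re(s) < 3

reversing the common scale on t: t**(3/2) on [0, 3/2); t**2*log(t) on [3/2, 2); t**(-3) on [2, ∞)
peel off the shared t-power: t on [0, 3/2); t**(3/2)*log(t) on [3/2, 2); t**(-7/2) on [2, ∞)
peel off the shared t-power: sqrt(t) on [0, 3/2); t*log(t) on [3/2, 2); t**(-4) on [2, ∞)
cuts at 3, 4: linearity sums the 3 kernel integrals
between 0 and 3 the integrand is sqrt(2)*t**(3/2)/4·t^(s-1)
on [3, 4): add ∫ t**2*log(t/2)/4·t^(s-1) dt
∫ 8/t**3·t^(s-1) over [4, ∞)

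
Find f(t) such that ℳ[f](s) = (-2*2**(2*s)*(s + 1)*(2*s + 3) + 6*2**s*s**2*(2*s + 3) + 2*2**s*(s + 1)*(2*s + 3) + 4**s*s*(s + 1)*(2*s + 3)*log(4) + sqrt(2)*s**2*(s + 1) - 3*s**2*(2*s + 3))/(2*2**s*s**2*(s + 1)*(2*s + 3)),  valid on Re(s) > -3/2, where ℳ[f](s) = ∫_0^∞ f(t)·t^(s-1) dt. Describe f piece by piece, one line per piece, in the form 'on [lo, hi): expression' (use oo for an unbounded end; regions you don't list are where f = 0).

on [0, 1/2): t**(3/2)
on [1/2, 1): 3*t
on [1, 2): log(t)

split f at 1/2, 1: ℳ[f](s) collects 3 kernel integrals
between 0 and 1/2 the integrand is t**(3/2)·t^(s-1)
the [1/2, 1) slice contributes ∫ 3*t·t^(s-1) dt
[1, 2) adds the kernel integral of log(t)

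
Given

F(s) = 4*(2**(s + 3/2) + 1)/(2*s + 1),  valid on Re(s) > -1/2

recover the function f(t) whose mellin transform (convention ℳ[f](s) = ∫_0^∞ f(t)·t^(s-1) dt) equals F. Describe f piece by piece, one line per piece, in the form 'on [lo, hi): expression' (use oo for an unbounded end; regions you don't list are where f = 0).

the 2 pieces separated at 1 each add one integral
[0, 1) adds the kernel integral of 6*sqrt(t)
[1, 2) adds the kernel integral of 4*sqrt(t)

on [0, 1): 6*sqrt(t)
on [1, 2): 4*sqrt(t)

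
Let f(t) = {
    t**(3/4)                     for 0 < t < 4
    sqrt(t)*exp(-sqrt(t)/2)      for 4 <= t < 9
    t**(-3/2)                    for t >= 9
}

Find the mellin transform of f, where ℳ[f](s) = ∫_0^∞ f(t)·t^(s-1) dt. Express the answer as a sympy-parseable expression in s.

back out the shared t-power: t**(1/4) on [0, 4); exp(-sqrt(t)/2) on [4, 9); t**(-2) on [9, ∞)
undo the power substitution: sqrt(t) on [0, 2); exp(-t/2) on [2, 3); t**(-4) on [3, ∞)
breakpoints 4, 9: one integral from each of the 3 segments
∫ over [0, 4) of t**(3/4)·t^(s-1) joins the sum
over [4, 9), the kernel integral of sqrt(t)*exp(-sqrt(t)/2) enters the sum
∫ over [9, ∞) of t**(-3/2)·t^(s-1) joins the sum

2*(54*2**(2*s)*(2*s - 3)*(4*s + 3)*uppergamma(2*s + 1, 1) - 54*2**(2*s)*(2*s - 3)*(4*s + 3)*uppergamma(2*s + 1, 3/2) + 108*2**(2*s + 1/2)*(2*s - 3) - 3**(2*s)*(4*s + 3))/(27*(2*s - 3)*(4*s + 3))
  -3/4 < Re(s) < 3/2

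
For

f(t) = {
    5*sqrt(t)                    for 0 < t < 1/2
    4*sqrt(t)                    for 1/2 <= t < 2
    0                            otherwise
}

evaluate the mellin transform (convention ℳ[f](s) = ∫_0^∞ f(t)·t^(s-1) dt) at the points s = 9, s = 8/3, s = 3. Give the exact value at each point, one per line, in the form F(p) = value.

F(9) = 2097153*sqrt(2)/9728
F(8/3) = 3*2**(1/6)*(2**(2/3) + 512)/152
F(3) = 513*sqrt(2)/56

summing 2 kernel integrals split by 1/2 yields ℳ[f](s)
the [0, 1/2) slice contributes ∫ 5*sqrt(t)·t^(s-1) dt
piece [1/2, 2): integrate 4*sqrt(t) against the kernel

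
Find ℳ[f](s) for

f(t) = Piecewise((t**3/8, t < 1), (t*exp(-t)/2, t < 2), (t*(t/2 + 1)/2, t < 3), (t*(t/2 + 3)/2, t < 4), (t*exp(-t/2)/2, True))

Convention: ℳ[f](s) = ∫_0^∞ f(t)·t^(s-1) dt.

invert the common scale on t to get t**3 on [0, 1/2); t*exp(-2*t) on [1/2, 1); t*(t + 1) on [1, 3/2); …
invert the shared t-power to get t**2 on [0, 1/2); exp(-2*t) on [1/2, 1); t + 1 on [1, 3/2); …
the 5 pieces separated at 1, 2, 3, 4 each add one integral
the [0, 1) slice contributes ∫ t**3/8·t^(s-1) dt
∫ t*exp(-t)/2·t^(s-1) over [1, 2)
the [2, 3) slice contributes ∫ t*(t/2 + 1)/2·t^(s-1) dt
over [3, 4), the kernel integral of t*(t/2 + 3)/2 enters the sum
on [4, ∞) integrate f = t*exp(-t/2)/2 against the kernel

(80*2**(2*s)*(s + 1)*(s + 3) + 48*2**(2*s)*(s + 3) + 8*2**s*(s + 1)*(s + 2)*(s + 3)*uppergamma(s + 1, 2) - 16*2**s*(s + 1)*(s + 3) - 8*2**s*(s + 3) - 24*3**s*(s + 1)*(s + 3) - 24*3**s*(s + 3) + 4*(s + 1)*(s + 2)*(s + 3)*uppergamma(s + 1, 1) - 4*(s + 1)*(s + 2)*(s + 3)*uppergamma(s + 1, 2) + (s + 1)*(s + 2))/(8*(s + 1)*(s + 2)*(s + 3))
  Re(s) > -3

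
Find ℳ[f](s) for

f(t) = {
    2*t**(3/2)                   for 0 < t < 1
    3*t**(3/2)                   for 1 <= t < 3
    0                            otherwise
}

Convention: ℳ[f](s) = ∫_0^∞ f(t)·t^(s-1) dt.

2*(3**(s + 5/2) - 1)/(2*s + 3)
  Re(s) > -3/2

f breaks at 1 into 2 integrals to sum
over [0, 1), the kernel integral of 2*t**(3/2) enters the sum
∫ 3*t**(3/2)·t^(s-1) over [1, 3)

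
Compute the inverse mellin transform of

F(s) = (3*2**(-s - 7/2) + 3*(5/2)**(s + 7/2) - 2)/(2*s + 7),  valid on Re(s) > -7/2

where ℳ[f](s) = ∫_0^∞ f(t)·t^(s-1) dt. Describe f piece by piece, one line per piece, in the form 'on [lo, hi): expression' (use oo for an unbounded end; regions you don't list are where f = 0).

cuts at 1/2, 1: linearity sums the 3 kernel integrals
piece [0, 1/2): integrate 2*t**(7/2) against the kernel
on [1/2, 1): add ∫ t**(7/2)/2·t^(s-1) dt
the [1, 5/2) slice contributes ∫ 3*t**(7/2)/2·t^(s-1) dt

on [0, 1/2): 2*t**(7/2)
on [1/2, 1): t**(7/2)/2
on [1, 5/2): 3*t**(7/2)/2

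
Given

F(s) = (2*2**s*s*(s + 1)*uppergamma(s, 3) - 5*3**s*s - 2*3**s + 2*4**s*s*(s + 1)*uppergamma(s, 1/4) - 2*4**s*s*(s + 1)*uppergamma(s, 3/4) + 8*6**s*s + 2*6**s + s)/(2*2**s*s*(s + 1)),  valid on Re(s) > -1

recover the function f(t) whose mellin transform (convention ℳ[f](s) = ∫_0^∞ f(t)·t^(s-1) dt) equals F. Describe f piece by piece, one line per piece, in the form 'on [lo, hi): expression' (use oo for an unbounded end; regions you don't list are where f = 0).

on [0, 1/2): t
on [1/2, 3/2): exp(-t/2)
on [3/2, 3): t + 1
on [3, oo): exp(-t)

summing 4 kernel integrals split by 1/2, 3/2, 3 yields ℳ[f](s)
piece [0, 1/2): integrate t against the kernel
segment 1/2 to 3/2 holds exp(-t/2); add its integral
the [3/2, 3) slice contributes ∫ (t + 1)·t^(s-1) dt
∫ over [3, ∞) of exp(-t)·t^(s-1) joins the sum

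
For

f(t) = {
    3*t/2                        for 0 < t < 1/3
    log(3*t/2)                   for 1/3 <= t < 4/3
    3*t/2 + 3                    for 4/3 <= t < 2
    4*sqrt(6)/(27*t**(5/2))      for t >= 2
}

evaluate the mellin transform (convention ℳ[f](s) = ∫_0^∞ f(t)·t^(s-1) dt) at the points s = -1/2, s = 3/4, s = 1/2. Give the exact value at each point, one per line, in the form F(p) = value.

F(-1/2) = sqrt(3)*(-486*log(2) + sqrt(2) + 648)/162
F(3/4) = 2*3**(1/4)*(-436*sqrt(2) + 2*2**(3/4)*3**(1/4) + 65 + log(2**(42 + 84*sqrt(2))) + 180*6**(3/4))/189
F(1/2) = sqrt(3)*(-330 + sqrt(2) + 108*log(2) + 144*sqrt(6))/54

reversing the common scale on t: t on [0, 1/2); log(t) on [1/2, 2); t + 3 on [2, 3); …
decompose at 1/3, 4/3, 2; ℳ[f](s) sums the 4 pieces' integrals
over [0, 1/3), the kernel integral of 3*t/2 enters the sum
the [1/3, 4/3) slice contributes ∫ log(3*t/2)·t^(s-1) dt
on [4/3, 2) integrate f = (3*t/2 + 3) against the kernel
[2, ∞) adds the kernel integral of 4*sqrt(6)/(27*t**(5/2))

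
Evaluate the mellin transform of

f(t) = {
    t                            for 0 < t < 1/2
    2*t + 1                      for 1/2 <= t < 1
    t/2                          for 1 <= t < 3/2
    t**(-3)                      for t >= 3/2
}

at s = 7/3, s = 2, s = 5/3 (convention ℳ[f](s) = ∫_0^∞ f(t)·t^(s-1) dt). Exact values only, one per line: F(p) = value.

split f at 1/2, 1, 3/2: ℳ[f](s) collects 4 kernel integrals
∫ over [0, 1/2) of t·t^(s-1) joins the sum
on [1/2, 1): add ∫ (2*t + 1)·t^(s-1) dt
the [1, 3/2) slice contributes ∫ t/2·t^(s-1) dt
over [3/2, ∞), the kernel integral of t**(-3) enters the sum

F(7/3) = 2**(2/3)*(-162 + 984*2**(1/3) + 1687*3**(1/3))/2240
F(2) = 33/16
F(5/3) = 2**(1/3)*(-378 + 725*3**(2/3) + 1116*2**(2/3))/1920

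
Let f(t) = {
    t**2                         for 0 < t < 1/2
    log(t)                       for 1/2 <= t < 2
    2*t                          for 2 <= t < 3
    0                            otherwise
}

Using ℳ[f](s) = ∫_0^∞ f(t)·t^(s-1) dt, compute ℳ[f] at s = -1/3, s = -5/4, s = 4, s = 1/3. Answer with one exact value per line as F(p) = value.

the 3 pieces separated at 1/2, 2 each add one integral
segment [0, 1/2) carries t**2; integrate it
∫ log(t)·t^(s-1) over [1/2, 2)
[2, 3) adds the kernel integral of 2*t

F(-1/3) = 3*2**(1/3)*(-50*2**(1/3) - log(2**(10*2**(1/3) + 20)) + 10*6**(2/3) + 61)/20
F(-5/4) = 2**(1/4)*(-100*6**(3/4) - log(2**(15*sqrt(2) + 120)) + 146 + 288*sqrt(2))/75
F(4) = 257*log(2)/64 + 320281/3840
F(1/3) = 3*2**(2/3)*(-112*2**(2/3) + log(2**(28 + 28*2**(2/3))) + 42*6**(1/3) + 85)/56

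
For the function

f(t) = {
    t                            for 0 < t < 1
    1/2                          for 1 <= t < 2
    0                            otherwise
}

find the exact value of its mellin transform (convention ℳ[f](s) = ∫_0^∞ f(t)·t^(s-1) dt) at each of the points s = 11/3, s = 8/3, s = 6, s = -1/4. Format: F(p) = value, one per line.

summing 2 kernel integrals split by 1 yields ℳ[f](s)
∫ t·t^(s-1) over [0, 1)
∫ 1/2·t^(s-1) over [1, 2)

F(11/3) = 6/77 + 12*2**(2/3)/11
F(8/3) = 15/176 + 3*2**(2/3)/4
F(6) = 151/28
F(-1/4) = 10/3 - 2**(3/4)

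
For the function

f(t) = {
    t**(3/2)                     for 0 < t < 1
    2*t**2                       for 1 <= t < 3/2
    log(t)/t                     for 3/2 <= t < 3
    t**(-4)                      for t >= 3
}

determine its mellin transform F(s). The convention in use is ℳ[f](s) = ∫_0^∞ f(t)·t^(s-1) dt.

breakpoints 1, 3/2, 3: one integral from each of the 4 segments
on [0, 1) integrate f = t**(3/2) against the kernel
piece [1, 3/2): integrate 2*t**2 against the kernel
over [3/2, 3), the kernel integral of log(t)/t enters the sum
between 3 and ∞ the integrand is t**(-4)·t^(s-1)

(324*2**s*(s - 4)*(s + 2)*(s**2 - 2*s + 1) - 324*2**s*(s - 4)*(2*s + 3)*(s**2 - 2*s + 1) - 108*3**s*s*(s - 4)*(s + 2)*(2*s + 3)*log(3) + 108*3**s*s*(s - 4)*(s + 2)*(2*s + 3)*log(2) - 108*3**s*(s - 4)*(s + 2)*(2*s + 3)*log(2) + 108*3**s*(s - 4)*(s + 2)*(2*s + 3) + 108*3**s*(s - 4)*(s + 2)*(2*s + 3)*log(3) + 729*3**s*(s - 4)*(2*s + 3)*(s**2 - 2*s + 1) + 54*6**s*s*(s - 4)*(s + 2)*(2*s + 3)*log(3) - 54*6**s*(s - 4)*(s + 2)*(2*s + 3)*log(3) - 54*6**s*(s - 4)*(s + 2)*(2*s + 3) - 2*6**s*(s + 2)*(2*s + 3)*(s**2 - 2*s + 1))/(162*2**s*(s - 4)*(s + 2)*(2*s + 3)*(s**2 - 2*s + 1))
  -3/2 < Re(s) < 4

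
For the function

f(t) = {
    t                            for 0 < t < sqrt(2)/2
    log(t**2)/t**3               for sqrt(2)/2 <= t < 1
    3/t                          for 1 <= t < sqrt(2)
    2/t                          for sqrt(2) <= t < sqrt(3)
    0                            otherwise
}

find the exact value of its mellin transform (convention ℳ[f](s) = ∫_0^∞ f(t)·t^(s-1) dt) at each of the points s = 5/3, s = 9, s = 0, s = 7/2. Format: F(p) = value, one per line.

back out the shared t-power: t**2 on [0, sqrt(2)/2); log(t**2)/t**2 on [sqrt(2)/2, 1); 3 on [1, sqrt(2)); …
back out the power substitution: t on [0, 1/2); log(t)/t on [1/2, 1); 3 on [1, 2); …
split f at sqrt(2)/2, 1, sqrt(2): ℳ[f](s) collects 4 kernel integrals
between 0 and sqrt(2)/2 the integrand is t·t^(s-1)
[sqrt(2)/2, 1) adds the kernel integral of log(t**2)/t**3
∫ over [1, sqrt(2)) of 3/t·t^(s-1) joins the sum
[sqrt(2), sqrt(3)) adds the kernel integral of 2/t

F(5/3) = -45/8 - 3*2**(2/3)*log(2)/4 + 3*2**(1/3)/2 + 39*2**(2/3)/32 + 3*3**(1/3)
F(9) = log(2)/48 + 62869/2880
F(0) = sqrt(2)*(-6*sqrt(6) - 12*log(2) + 8 + 25*sqrt(2))/18
F(7/2) = 2**(3/4)*(-828*2**(1/4) + 72*sqrt(2) + 180*log(2) + 216*6**(1/4) + 725)/180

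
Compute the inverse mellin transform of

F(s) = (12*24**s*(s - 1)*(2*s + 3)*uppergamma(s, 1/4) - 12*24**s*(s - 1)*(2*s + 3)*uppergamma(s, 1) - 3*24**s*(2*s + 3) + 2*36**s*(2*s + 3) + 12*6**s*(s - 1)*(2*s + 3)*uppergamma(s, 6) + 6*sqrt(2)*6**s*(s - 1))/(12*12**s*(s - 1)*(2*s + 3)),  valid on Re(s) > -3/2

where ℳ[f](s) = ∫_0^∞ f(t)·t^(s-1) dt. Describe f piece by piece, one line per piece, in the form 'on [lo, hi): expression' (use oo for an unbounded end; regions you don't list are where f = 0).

on [0, 1/2): t**(3/2)
on [1/2, 2): exp(-t/2)
on [2, 3): 1/(2*t)
on [3, oo): exp(-2*t)

linearity at 1/2, 2, 3 turns ℳ[f](s) into 4 summed integrals
segment 0 to 1/2 holds t**(3/2); add its integral
on [1/2, 2) integrate f = exp(-t/2) against the kernel
on [2, 3): add ∫ 1/(2*t)·t^(s-1) dt
∫ exp(-2*t)·t^(s-1) over [3, ∞)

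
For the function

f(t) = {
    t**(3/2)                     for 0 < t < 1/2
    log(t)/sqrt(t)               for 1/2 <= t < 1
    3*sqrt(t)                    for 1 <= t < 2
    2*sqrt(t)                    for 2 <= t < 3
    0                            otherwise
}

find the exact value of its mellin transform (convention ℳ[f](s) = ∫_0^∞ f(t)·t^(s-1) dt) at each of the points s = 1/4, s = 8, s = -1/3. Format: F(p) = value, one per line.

F(1/4) = 2**(1/4)*(-210*2**(3/4) - 84*log(2) + 28*sqrt(2) + 28*6**(3/4) + 339)/21
F(8) = sqrt(2)*(-6897152*sqrt(2) + 19380*log(2) + 1120672009 + 28721433600*sqrt(6))/37209600
F(-1/3) = -486/25 - 6*2**(5/6)*log(2)/5 + 579*2**(5/6)/350 + 6*2**(1/6) + 12*3**(1/6)

strip the shared t-power: t on [0, 1/2); log(t)/t on [1/2, 1); 3 on [1, 2); …
along the cuts 1/2, 1, 2, ℳ[f](s) splits into 4 integrals
segment [0, 1/2) carries t**(3/2); integrate it
[1/2, 1) adds the kernel integral of log(t)/sqrt(t)
between 1 and 2 the integrand is 3*sqrt(t)·t^(s-1)
∫ 2*sqrt(t)·t^(s-1) over [2, 3)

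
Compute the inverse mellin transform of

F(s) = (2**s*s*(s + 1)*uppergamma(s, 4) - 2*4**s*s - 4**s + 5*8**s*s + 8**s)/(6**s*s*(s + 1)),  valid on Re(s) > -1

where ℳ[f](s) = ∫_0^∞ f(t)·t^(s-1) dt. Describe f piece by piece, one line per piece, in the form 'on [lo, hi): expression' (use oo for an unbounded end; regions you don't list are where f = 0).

back out the common scale on t: t on [0, 1); 2*t + 1 on [1, 2); exp(-2*t) on [2, ∞)
f breaks at 2/3, 4/3 into 3 integrals to sum
∫ 3*t/2·t^(s-1) over [0, 2/3)
for t in [2/3, 4/3): the term is ∫ (3*t + 1)·t^(s-1)
the [4/3, ∞) slice contributes ∫ exp(-3*t)·t^(s-1) dt

on [0, 2/3): 3*t/2
on [2/3, 4/3): 3*t + 1
on [4/3, oo): exp(-3*t)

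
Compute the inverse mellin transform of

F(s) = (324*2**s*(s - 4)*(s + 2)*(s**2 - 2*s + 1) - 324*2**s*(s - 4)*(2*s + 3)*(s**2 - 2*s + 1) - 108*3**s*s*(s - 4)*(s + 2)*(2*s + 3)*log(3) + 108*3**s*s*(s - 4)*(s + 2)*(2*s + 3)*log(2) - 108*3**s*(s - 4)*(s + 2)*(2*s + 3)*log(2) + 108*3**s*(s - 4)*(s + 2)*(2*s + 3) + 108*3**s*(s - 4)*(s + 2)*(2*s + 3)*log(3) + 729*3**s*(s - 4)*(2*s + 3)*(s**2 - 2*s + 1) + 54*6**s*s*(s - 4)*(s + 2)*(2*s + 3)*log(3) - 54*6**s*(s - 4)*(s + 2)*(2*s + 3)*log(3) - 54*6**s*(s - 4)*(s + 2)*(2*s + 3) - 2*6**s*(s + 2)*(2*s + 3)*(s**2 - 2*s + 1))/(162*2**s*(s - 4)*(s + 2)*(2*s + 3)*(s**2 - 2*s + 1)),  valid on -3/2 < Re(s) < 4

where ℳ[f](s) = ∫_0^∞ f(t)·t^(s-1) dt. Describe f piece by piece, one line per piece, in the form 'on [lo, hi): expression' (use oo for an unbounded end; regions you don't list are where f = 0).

on [0, 1): t**(3/2)
on [1, 3/2): 2*t**2
on [3/2, 3): log(t)/t
on [3, oo): t**(-4)

linearity at 1, 3/2, 3 turns ℳ[f](s) into 4 summed integrals
[0, 1) adds the kernel integral of t**(3/2)
∫ 2*t**2·t^(s-1) over [1, 3/2)
on [3/2, 3) integrate f = log(t)/t against the kernel
between 3 and ∞ the integrand is t**(-4)·t^(s-1)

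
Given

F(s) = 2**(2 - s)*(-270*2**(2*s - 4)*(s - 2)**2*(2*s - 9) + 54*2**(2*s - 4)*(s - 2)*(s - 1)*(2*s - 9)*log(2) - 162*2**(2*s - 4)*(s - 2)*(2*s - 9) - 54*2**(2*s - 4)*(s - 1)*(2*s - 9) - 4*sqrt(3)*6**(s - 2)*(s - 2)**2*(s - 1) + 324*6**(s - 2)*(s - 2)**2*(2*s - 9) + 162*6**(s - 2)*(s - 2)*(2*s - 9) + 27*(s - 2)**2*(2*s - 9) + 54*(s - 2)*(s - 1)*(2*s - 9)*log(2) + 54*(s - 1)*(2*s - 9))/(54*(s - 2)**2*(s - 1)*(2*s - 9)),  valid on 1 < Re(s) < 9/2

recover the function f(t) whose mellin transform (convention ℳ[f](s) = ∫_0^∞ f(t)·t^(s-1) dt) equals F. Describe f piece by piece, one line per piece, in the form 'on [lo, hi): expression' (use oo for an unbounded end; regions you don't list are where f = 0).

on [0, 1/2): 1/t
on [1/2, 2): log(t)/t**2
on [2, 3): (t + 3)/t**2
on [3, oo): t**(-9/2)

undo the shared t-power: 1 on [0, 1/2); log(t)/t on [1/2, 2); (t + 3)/t on [2, 3); …
invert the shared t-power to get t on [0, 1/2); log(t) on [1/2, 2); t + 3 on [2, 3); …
summing 4 kernel integrals split by 1/2, 2, 3 yields ℳ[f](s)
on [0, 1/2) integrate f = 1/t against the kernel
on [1/2, 2) integrate f = log(t)/t**2 against the kernel
segment [2, 3) carries (t + 3)/t**2; integrate it
∫ over [3, ∞) of t**(-9/2)·t^(s-1) joins the sum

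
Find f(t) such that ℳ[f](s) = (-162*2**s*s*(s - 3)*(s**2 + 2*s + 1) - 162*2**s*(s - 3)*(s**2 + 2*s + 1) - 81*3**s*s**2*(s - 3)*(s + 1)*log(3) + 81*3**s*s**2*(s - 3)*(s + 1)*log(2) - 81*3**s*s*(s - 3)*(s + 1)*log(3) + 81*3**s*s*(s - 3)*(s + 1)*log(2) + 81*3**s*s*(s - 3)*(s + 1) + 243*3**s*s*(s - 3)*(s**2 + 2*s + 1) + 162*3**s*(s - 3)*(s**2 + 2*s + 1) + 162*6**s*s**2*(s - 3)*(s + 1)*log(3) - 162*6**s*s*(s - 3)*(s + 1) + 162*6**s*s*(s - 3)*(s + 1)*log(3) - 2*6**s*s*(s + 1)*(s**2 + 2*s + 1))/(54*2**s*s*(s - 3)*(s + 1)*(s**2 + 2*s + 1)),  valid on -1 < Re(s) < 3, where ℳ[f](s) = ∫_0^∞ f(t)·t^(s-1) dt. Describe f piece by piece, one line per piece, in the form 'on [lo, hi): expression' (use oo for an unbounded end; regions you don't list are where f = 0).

linearity at 1, 3/2, 3 turns ℳ[f](s) into 4 summed integrals
the [0, 1) slice contributes ∫ t·t^(s-1) dt
[1, 3/2) adds the kernel integral of (t + 3)
segment 3/2 to 3 holds t*log(t); add its integral
the [3, ∞) slice contributes ∫ t**(-3)·t^(s-1) dt

on [0, 1): t
on [1, 3/2): t + 3
on [3/2, 3): t*log(t)
on [3, oo): t**(-3)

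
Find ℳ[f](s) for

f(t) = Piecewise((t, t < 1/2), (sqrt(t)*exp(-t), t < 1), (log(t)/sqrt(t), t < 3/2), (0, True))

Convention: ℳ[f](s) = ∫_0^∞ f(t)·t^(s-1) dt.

the shared t-power comes off first: sqrt(t) on [0, 1/2); exp(-t) on [1/2, 1); log(t)/t on [1, 3/2)
split f at 1/2, 1: ℳ[f](s) collects 3 kernel integrals
the [0, 1/2) slice contributes ∫ t·t^(s-1) dt
for t in [1/2, 1): the term is ∫ sqrt(t)*exp(-t)·t^(s-1)
segment [1, 3/2) carries log(t)/sqrt(t); integrate it

2**(1/2 - s)*(6*2**(s + 1/2)*(s + 1)*(8*s - (2*s + 1)**2)*uppergamma(s + 1/2, 1/2) - 6*2**(s + 1/2)*(s + 1)*(8*s - (2*s + 1)**2)*uppergamma(s + 1/2, 1) - 24*2**(s + 1/2)*(s + 1) + 3**(s + 1/2)*(s + 1)*(2*s + 1)*(-8*log(3) + 8*log(2)) + 3**(s + 1/2)*(s + 1)*(-16*log(2) + 16*log(3)) + 16*3**(s + 1/2)*(s + 1) + 3*sqrt(2)*(8*s - (2*s + 1)**2))/(12*(s + 1)*(8*s - (2*s + 1)**2))
  Re(s) > -1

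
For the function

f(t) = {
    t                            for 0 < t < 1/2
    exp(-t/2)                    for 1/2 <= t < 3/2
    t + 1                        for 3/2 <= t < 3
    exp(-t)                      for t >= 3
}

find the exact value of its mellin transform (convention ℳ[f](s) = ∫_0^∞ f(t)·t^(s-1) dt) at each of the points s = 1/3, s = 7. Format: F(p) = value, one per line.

F(1/3) = -33*2**(2/3)*3**(1/3)/16 - 2**(1/3)*uppergamma(1/3, 3/4) + uppergamma(1/3, 3) + 3*2**(2/3)/16 + 2**(1/3)*uppergamma(1/3, 1/4) + 21*3**(1/3)/4
F(7) = -6243201*exp(-3/4)/32 + 13977*exp(-3) + 1009711/896 + 3786745*exp(-1/4)/32

slice at 1/2, 3/2, 3, transform all 4 pieces, and sum them
∫ t·t^(s-1) over [0, 1/2)
the [1/2, 3/2) slice contributes ∫ exp(-t/2)·t^(s-1) dt
∫ over [3/2, 3) of (t + 1)·t^(s-1) joins the sum
on [3, ∞) integrate f = exp(-t) against the kernel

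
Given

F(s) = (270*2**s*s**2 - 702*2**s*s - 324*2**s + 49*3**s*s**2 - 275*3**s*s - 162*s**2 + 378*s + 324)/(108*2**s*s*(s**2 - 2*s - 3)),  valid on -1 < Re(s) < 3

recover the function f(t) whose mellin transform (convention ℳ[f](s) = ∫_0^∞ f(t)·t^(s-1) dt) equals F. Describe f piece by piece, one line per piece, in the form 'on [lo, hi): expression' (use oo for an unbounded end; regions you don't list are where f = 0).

on [0, 1/2): t
on [1/2, 1): 2*t + 1
on [1, 3/2): t/2
on [3/2, oo): t**(-3)

f breaks at 1/2, 1, 3/2 into 4 integrals to sum
piece [0, 1/2): integrate t against the kernel
the [1/2, 1) slice contributes ∫ (2*t + 1)·t^(s-1) dt
on [1, 3/2) integrate f = t/2 against the kernel
∫ over [3/2, ∞) of t**(-3)·t^(s-1) joins the sum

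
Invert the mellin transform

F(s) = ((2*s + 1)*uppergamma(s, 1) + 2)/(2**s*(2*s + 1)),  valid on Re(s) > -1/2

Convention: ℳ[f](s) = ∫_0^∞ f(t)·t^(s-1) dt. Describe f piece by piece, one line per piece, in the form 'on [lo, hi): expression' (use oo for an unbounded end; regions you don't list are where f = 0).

remove the common scale on t first: sqrt(t) on [0, 1); exp(-t) on [1, ∞)
integrate the 2 segments split at 1/2, then add the results
the [0, 1/2) slice contributes ∫ sqrt(2)*sqrt(t)·t^(s-1) dt
∫ over [1/2, ∞) of exp(-2*t)·t^(s-1) joins the sum

on [0, 1/2): sqrt(2)*sqrt(t)
on [1/2, oo): exp(-2*t)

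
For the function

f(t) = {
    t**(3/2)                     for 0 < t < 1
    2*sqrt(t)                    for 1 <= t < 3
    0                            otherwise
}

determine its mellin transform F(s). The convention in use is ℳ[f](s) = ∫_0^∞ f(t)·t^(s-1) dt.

integrate the 2 segments split at 1, then add the results
∫ over [0, 1) of t**(3/2)·t^(s-1) joins the sum
segment 1 to 3 holds 2*sqrt(t); add its integral

(4*sqrt(3)*3**s*(2*s + 3) - 4*s - 10)/((2*s + 1)*(2*s + 3))
  Re(s) > -3/2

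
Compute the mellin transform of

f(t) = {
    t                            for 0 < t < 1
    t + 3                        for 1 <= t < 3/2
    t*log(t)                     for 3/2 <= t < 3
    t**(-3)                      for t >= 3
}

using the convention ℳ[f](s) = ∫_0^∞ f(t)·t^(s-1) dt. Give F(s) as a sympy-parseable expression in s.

(-162*2**s*s*(s - 3)*(s**2 + 2*s + 1) - 162*2**s*(s - 3)*(s**2 + 2*s + 1) - 81*3**s*s**2*(s - 3)*(s + 1)*log(3) + 81*3**s*s**2*(s - 3)*(s + 1)*log(2) - 81*3**s*s*(s - 3)*(s + 1)*log(3) + 81*3**s*s*(s - 3)*(s + 1)*log(2) + 81*3**s*s*(s - 3)*(s + 1) + 243*3**s*s*(s - 3)*(s**2 + 2*s + 1) + 162*3**s*(s - 3)*(s**2 + 2*s + 1) + 162*6**s*s**2*(s - 3)*(s + 1)*log(3) - 162*6**s*s*(s - 3)*(s + 1) + 162*6**s*s*(s - 3)*(s + 1)*log(3) - 2*6**s*s*(s + 1)*(s**2 + 2*s + 1))/(54*2**s*s*(s - 3)*(s + 1)*(s**2 + 2*s + 1))
  -1 < Re(s) < 3

cuts at 1, 3/2, 3: linearity sums the 4 kernel integrals
on [0, 1): add ∫ t·t^(s-1) dt
∫ (t + 3)·t^(s-1) over [1, 3/2)
piece [3/2, 3): integrate t*log(t) against the kernel
∫ t**(-3)·t^(s-1) over [3, ∞)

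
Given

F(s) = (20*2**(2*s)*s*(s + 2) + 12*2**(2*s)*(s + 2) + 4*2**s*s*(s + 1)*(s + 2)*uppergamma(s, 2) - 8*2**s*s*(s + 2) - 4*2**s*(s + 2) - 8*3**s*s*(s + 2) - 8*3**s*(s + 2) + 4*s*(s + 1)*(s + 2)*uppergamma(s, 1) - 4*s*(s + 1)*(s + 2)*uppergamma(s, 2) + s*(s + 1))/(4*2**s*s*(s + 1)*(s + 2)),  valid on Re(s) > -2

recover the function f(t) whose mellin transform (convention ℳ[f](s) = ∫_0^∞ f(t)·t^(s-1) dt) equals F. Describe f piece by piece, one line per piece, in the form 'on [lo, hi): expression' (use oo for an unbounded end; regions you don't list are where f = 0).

on [0, 1/2): t**2
on [1/2, 1): exp(-2*t)
on [1, 3/2): t + 1
on [3/2, 2): t + 3
on [2, oo): exp(-t)

treat the 5 regions marked off by 1/2, 1, 3/2, 2 separately and sum
on [0, 1/2): add ∫ t**2·t^(s-1) dt
the [1/2, 1) slice contributes ∫ exp(-2*t)·t^(s-1) dt
∫ over [1, 3/2) of (t + 1)·t^(s-1) joins the sum
on [3/2, 2) integrate f = (t + 3) against the kernel
for t in [2, ∞): the term is ∫ exp(-t)·t^(s-1)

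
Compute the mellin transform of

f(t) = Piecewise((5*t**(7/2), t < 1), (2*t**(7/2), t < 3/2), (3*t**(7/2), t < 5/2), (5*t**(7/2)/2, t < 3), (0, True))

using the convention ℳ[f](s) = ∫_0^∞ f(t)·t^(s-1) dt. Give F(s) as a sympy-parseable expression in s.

split f at 1, 3/2, 5/2: ℳ[f](s) collects 4 kernel integrals
[0, 1) adds the kernel integral of 5*t**(7/2)
on [1, 3/2): add ∫ 2*t**(7/2)·t^(s-1) dt
[3/2, 5/2) adds the kernel integral of 3*t**(7/2)
between 5/2 and 3 the integrand is 5*t**(7/2)/2·t^(s-1)

(5*3**(s + 7/2) - 2*(3/2)**(s + 7/2) + (5/2)**(s + 7/2) + 6)/(2*s + 7)
  Re(s) > -7/2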